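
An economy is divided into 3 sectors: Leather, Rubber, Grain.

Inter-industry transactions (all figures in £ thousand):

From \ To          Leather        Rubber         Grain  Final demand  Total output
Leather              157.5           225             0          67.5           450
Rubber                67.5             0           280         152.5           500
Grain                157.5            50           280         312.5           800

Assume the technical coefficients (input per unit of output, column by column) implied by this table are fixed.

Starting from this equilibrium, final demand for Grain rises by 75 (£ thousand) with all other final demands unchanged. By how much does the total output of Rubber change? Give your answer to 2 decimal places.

Technical coefficients a_ij = z_ij / X_j:
  a_11 = 157.5/450 = 0.35, a_21 = 67.5/450 = 0.15, a_31 = 157.5/450 = 0.35
  a_12 = 225/500 = 0.45, a_22 = 0/500 = 0.00, a_32 = 50/500 = 0.10
  a_13 = 0/800 = 0.00, a_23 = 280/800 = 0.35, a_33 = 280/800 = 0.35
I − A =
  [   0.65    -0.45     0.00]
  [  -0.15     1.00    -0.35]
  [  -0.35    -0.10     0.65]
Cofactors of I−A, C_ij = (−1)^(i+j)·(minor ij) (rows/columns in the sector order above):
  C_11 = (1.00)(0.65) − (-0.35)(-0.10) = 0.6150
  C_12 = −[(-0.15)(0.65) − (-0.35)(-0.35)] = 0.2200
  C_13 = (-0.15)(-0.10) − (1.00)(-0.35) = 0.3650
  C_21 = −[(-0.45)(0.65) − (0.00)(-0.10)] = 0.2925
  C_22 = (0.65)(0.65) − (0.00)(-0.35) = 0.4225
  C_23 = −[(0.65)(-0.10) − (-0.45)(-0.35)] = 0.2225
  C_31 = (-0.45)(-0.35) − (0.00)(1.00) = 0.1575
  C_32 = −[(0.65)(-0.35) − (0.00)(-0.15)] = 0.2275
  C_33 = (0.65)(1.00) − (-0.45)(-0.15) = 0.5825
det(I−A) = Σ_j (I−A)_1j·C_1j = (0.65)(0.6150) + (-0.45)(0.2200) + (0.00)(0.3650) = 0.30075
adj(I−A) = Cᵀ =
  [ 0.6150   0.2925   0.1575]
  [ 0.2200   0.4225   0.2275]
  [ 0.3650   0.2225   0.5825]
(I − A)⁻¹ = adj(I−A) / det(I−A) ≈
  [   2.0449     0.9726     0.5237]
  [   0.7315     1.4048     0.7564]
  [   1.2136     0.7398     1.9368]
Δx = (I − A)⁻¹ Δd with Δd having +75 in the Grain component and 0 elsewhere.
So Δx_2 = L_23 · (+75), where L_23 = adj(I−A)_23 / det(I−A) = 0.2275 / 0.30075.
Δx_2 = 0.2275 × (+75) / 0.30075 = 17.0625 / 0.30075 ≈ 56.73.

Δx_2 = 56.73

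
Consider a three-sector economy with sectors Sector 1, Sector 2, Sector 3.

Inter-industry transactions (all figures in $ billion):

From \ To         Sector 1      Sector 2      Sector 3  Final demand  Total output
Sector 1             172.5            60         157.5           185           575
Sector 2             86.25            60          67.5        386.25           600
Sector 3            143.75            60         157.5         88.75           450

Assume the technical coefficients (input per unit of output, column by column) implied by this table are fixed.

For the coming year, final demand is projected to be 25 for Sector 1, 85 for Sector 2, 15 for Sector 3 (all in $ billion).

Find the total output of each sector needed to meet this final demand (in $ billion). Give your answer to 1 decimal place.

Technical coefficients a_ij = z_ij / X_j:
  a_11 = 172.5/575 = 0.30, a_21 = 86.25/575 = 0.15, a_31 = 143.75/575 = 0.25
  a_12 = 60/600 = 0.10, a_22 = 60/600 = 0.10, a_32 = 60/600 = 0.10
  a_13 = 157.5/450 = 0.35, a_23 = 67.5/450 = 0.15, a_33 = 157.5/450 = 0.35
I − A =
  [   0.70    -0.10    -0.35]
  [  -0.15     0.90    -0.15]
  [  -0.25    -0.10     0.65]
Cofactors of I−A, C_ij = (−1)^(i+j)·(minor ij) (rows/columns in the sector order above):
  C_11 = (0.90)(0.65) − (-0.15)(-0.10) = 0.5700
  C_12 = −[(-0.15)(0.65) − (-0.15)(-0.25)] = 0.1350
  C_13 = (-0.15)(-0.10) − (0.90)(-0.25) = 0.2400
  C_21 = −[(-0.10)(0.65) − (-0.35)(-0.10)] = 0.1000
  C_22 = (0.70)(0.65) − (-0.35)(-0.25) = 0.3675
  C_23 = −[(0.70)(-0.10) − (-0.10)(-0.25)] = 0.0950
  C_31 = (-0.10)(-0.15) − (-0.35)(0.90) = 0.3300
  C_32 = −[(0.70)(-0.15) − (-0.35)(-0.15)] = 0.1575
  C_33 = (0.70)(0.90) − (-0.10)(-0.15) = 0.6150
det(I−A) = Σ_j (I−A)_1j·C_1j = (0.70)(0.5700) + (-0.10)(0.1350) + (-0.35)(0.2400) = 0.3015
adj(I−A) = Cᵀ =
  [ 0.5700   0.1000   0.3300]
  [ 0.1350   0.3675   0.1575]
  [ 0.2400   0.0950   0.6150]
(I − A)⁻¹ = adj(I−A) / det(I−A) ≈
  [   1.8905     0.3317     1.0945]
  [   0.4478     1.2189     0.5224]
  [   0.7960     0.3151     2.0398]
x = (I − A)⁻¹ d = adj(I−A)·d / det(I−A), with det(I−A) = 0.3015:
  x_1 = (0.5700·25 + 0.1000·85 + 0.3300·15) / 0.3015 = 27.70 / 0.3015 ≈ 91.9
  x_2 = (0.1350·25 + 0.3675·85 + 0.1575·15) / 0.3015 = 36.975 / 0.3015 ≈ 122.6
  x_3 = (0.2400·25 + 0.0950·85 + 0.6150·15) / 0.3015 = 23.30 / 0.3015 ≈ 77.3

x_1 = 91.9, x_2 = 122.6, x_3 = 77.3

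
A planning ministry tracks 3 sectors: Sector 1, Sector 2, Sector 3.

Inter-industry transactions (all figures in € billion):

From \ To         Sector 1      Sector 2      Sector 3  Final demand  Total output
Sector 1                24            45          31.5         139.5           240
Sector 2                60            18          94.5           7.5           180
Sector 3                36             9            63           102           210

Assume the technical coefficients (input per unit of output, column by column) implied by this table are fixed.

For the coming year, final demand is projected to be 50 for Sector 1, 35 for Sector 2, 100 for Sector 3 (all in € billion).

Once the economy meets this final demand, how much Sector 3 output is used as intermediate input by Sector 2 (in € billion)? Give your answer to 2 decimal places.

z_32 = 8.37

Technical coefficients a_ij = z_ij / X_j:
  a_11 = 24/240 = 0.10, a_21 = 60/240 = 0.25, a_31 = 36/240 = 0.15
  a_12 = 45/180 = 0.25, a_22 = 18/180 = 0.10, a_32 = 9/180 = 0.05
  a_13 = 31.5/210 = 0.15, a_23 = 94.5/210 = 0.45, a_33 = 63/210 = 0.30
I − A =
  [   0.90    -0.25    -0.15]
  [  -0.25     0.90    -0.45]
  [  -0.15    -0.05     0.70]
Cofactors of I−A, C_ij = (−1)^(i+j)·(minor ij) (rows/columns in the sector order above):
  C_11 = (0.90)(0.70) − (-0.45)(-0.05) = 0.6075
  C_12 = −[(-0.25)(0.70) − (-0.45)(-0.15)] = 0.2425
  C_13 = (-0.25)(-0.05) − (0.90)(-0.15) = 0.1475
  C_21 = −[(-0.25)(0.70) − (-0.15)(-0.05)] = 0.1825
  C_22 = (0.90)(0.70) − (-0.15)(-0.15) = 0.6075
  C_23 = −[(0.90)(-0.05) − (-0.25)(-0.15)] = 0.0825
  C_31 = (-0.25)(-0.45) − (-0.15)(0.90) = 0.2475
  C_32 = −[(0.90)(-0.45) − (-0.15)(-0.25)] = 0.4425
  C_33 = (0.90)(0.90) − (-0.25)(-0.25) = 0.7475
det(I−A) = Σ_j (I−A)_1j·C_1j = (0.90)(0.6075) + (-0.25)(0.2425) + (-0.15)(0.1475) = 0.4640
adj(I−A) = Cᵀ =
  [ 0.6075   0.1825   0.2475]
  [ 0.2425   0.6075   0.4425]
  [ 0.1475   0.0825   0.7475]
(I − A)⁻¹ = adj(I−A) / det(I−A) ≈
  [   1.3093     0.3933     0.5334]
  [   0.5226     1.3093     0.9537]
  [   0.3179     0.1778     1.6110]
First solve x = (I − A)⁻¹ d = adj(I−A)·d / det(I−A); in particular x_2 = (0.2425·50 + 0.6075·35 + 0.4425·100) / 0.4640 = 77.6375 / 0.4640 ≈ 167.3222.
Intermediate flow from 3 to 2: z_32 = a_32 · x_2 = 0.05 × 77.6375 / 0.4640 = 3.881875 / 0.4640 ≈ 8.37.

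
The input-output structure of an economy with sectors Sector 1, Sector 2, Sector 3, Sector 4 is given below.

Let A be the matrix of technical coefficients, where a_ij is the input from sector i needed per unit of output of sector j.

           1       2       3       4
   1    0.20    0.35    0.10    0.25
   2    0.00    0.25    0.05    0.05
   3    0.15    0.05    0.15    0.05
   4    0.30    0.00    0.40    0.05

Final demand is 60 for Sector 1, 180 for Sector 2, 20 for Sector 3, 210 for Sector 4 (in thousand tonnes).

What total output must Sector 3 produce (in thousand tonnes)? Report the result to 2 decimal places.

I − A =
  [   0.80    -0.35    -0.10    -0.25]
  [   0.00     0.75    -0.05    -0.05]
  [  -0.15    -0.05     0.85    -0.05]
  [  -0.30     0.00    -0.40     0.95]
Compute the cofactors C_ij = (−1)^(i+j)·(3×3 minor ij) of I−A; the adjugate is their transpose:
adj(I−A) = Cᵀ =
  [ 0.587250   0.285375   0.169875   0.178500]
  [ 0.023625   0.535500   0.051750   0.037125]
  [ 0.118875   0.089375   0.508500   0.062750]
  [ 0.235500   0.127750   0.267750   0.494125]
det(I−A) = Σ_j (I−A)_1j·C_1j = (0.80)(0.587250) + (-0.35)(0.023625) + (-0.10)(0.118875) + (-0.25)(0.235500) = 0.39076875
(I − A)⁻¹ = adj(I−A) / det(I−A) ≈
  [   1.5028     0.7303     0.4347     0.4568]
  [   0.0605     1.3704     0.1324     0.0950]
  [   0.3042     0.2287     1.3013     0.1606]
  [   0.6027     0.3269     0.6852     1.2645]
x = (I − A)⁻¹ d = adj(I−A)·d / det(I−A), with det(I−A) = 0.39076875:
  x_1 = (0.587250·60 + 0.285375·180 + 0.169875·20 + 0.178500·210) / 0.39076875 = 127.485 / 0.39076875 ≈ 326.24
  x_2 = (0.023625·60 + 0.535500·180 + 0.051750·20 + 0.037125·210) / 0.39076875 = 106.63875 / 0.39076875 ≈ 272.89
  x_3 = (0.118875·60 + 0.089375·180 + 0.508500·20 + 0.062750·210) / 0.39076875 = 46.5675 / 0.39076875 ≈ 119.17
  x_4 = (0.235500·60 + 0.127750·180 + 0.267750·20 + 0.494125·210) / 0.39076875 = 146.24625 / 0.39076875 ≈ 374.25

x_3 = 119.17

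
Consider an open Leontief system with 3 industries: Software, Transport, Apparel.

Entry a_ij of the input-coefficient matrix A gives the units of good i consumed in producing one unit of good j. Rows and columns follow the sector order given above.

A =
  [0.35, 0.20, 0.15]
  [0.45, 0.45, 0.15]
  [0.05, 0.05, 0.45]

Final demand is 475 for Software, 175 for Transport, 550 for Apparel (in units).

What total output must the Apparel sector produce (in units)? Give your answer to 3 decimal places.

x_3 = 1338.180

I − A =
  [   0.65    -0.20    -0.15]
  [  -0.45     0.55    -0.15]
  [  -0.05    -0.05     0.55]
Cofactors of I−A, C_ij = (−1)^(i+j)·(minor ij) (rows/columns in the sector order above):
  C_11 = (0.55)(0.55) − (-0.15)(-0.05) = 0.2950
  C_12 = −[(-0.45)(0.55) − (-0.15)(-0.05)] = 0.2550
  C_13 = (-0.45)(-0.05) − (0.55)(-0.05) = 0.0500
  C_21 = −[(-0.20)(0.55) − (-0.15)(-0.05)] = 0.1175
  C_22 = (0.65)(0.55) − (-0.15)(-0.05) = 0.3500
  C_23 = −[(0.65)(-0.05) − (-0.20)(-0.05)] = 0.0425
  C_31 = (-0.20)(-0.15) − (-0.15)(0.55) = 0.1125
  C_32 = −[(0.65)(-0.15) − (-0.15)(-0.45)] = 0.1650
  C_33 = (0.65)(0.55) − (-0.20)(-0.45) = 0.2675
det(I−A) = Σ_j (I−A)_1j·C_1j = (0.65)(0.2950) + (-0.20)(0.2550) + (-0.15)(0.0500) = 0.13325
adj(I−A) = Cᵀ =
  [ 0.2950   0.1175   0.1125]
  [ 0.2550   0.3500   0.1650]
  [ 0.0500   0.0425   0.2675]
(I − A)⁻¹ = adj(I−A) / det(I−A) ≈
  [   2.2139     0.8818     0.8443]
  [   1.9137     2.6266     1.2383]
  [   0.3752     0.3189     2.0075]
x = (I − A)⁻¹ d = adj(I−A)·d / det(I−A), with det(I−A) = 0.13325:
  x_1 = (0.2950·475 + 0.1175·175 + 0.1125·550) / 0.13325 = 222.5625 / 0.13325 ≈ 1670.263
  x_2 = (0.2550·475 + 0.3500·175 + 0.1650·550) / 0.13325 = 273.125 / 0.13325 ≈ 2049.719
  x_3 = (0.0500·475 + 0.0425·175 + 0.2675·550) / 0.13325 = 178.3125 / 0.13325 ≈ 1338.180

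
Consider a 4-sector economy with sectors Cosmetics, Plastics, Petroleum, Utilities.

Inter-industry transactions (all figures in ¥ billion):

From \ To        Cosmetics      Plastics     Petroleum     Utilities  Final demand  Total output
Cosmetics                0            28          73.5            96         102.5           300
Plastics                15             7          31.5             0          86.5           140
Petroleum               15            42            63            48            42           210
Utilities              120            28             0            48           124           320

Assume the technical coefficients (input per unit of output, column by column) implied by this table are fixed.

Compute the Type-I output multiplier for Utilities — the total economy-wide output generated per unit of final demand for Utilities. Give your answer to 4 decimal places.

m_4 = 2.5855

Technical coefficients a_ij = z_ij / X_j:
  a_11 = 0/300 = 0.00, a_21 = 15/300 = 0.05, a_31 = 15/300 = 0.05, a_41 = 120/300 = 0.40
  a_12 = 28/140 = 0.20, a_22 = 7/140 = 0.05, a_32 = 42/140 = 0.30, a_42 = 28/140 = 0.20
  a_13 = 73.5/210 = 0.35, a_23 = 31.5/210 = 0.15, a_33 = 63/210 = 0.30, a_43 = 0/210 = 0.00
  a_14 = 96/320 = 0.30, a_24 = 0/320 = 0.00, a_34 = 48/320 = 0.15, a_44 = 48/320 = 0.15
I − A =
  [   1.00    -0.20    -0.35    -0.30]
  [  -0.05     0.95    -0.15     0.00]
  [  -0.05    -0.30     0.70    -0.15]
  [  -0.40    -0.20     0.00     0.85]
Compute the cofactors C_ij = (−1)^(i+j)·(3×3 minor ij) of I−A; the adjugate is their transpose:
adj(I−A) = Cᵀ =
  [ 0.522500   0.260750   0.317125   0.240375]
  [ 0.045125   0.475125   0.124375   0.037875]
  [ 0.111625   0.272500   0.682000   0.159750]
  [ 0.256500   0.234500   0.178500   0.589625]
det(I−A) = Σ_j (I−A)_1j·C_1j = (1.00)(0.522500) + (-0.20)(0.045125) + (-0.35)(0.111625) + (-0.30)(0.256500) = 0.39745625
(I − A)⁻¹ = adj(I−A) / det(I−A) ≈
  [   1.31461     0.65605     0.79789     0.60478]
  [   0.11353     1.19541     0.31293     0.09529]
  [   0.28085     0.68561     1.71591     0.40193]
  [   0.64535     0.59000     0.44911     1.48350]
The output multiplier for sector j is the column-j sum of the Leontief inverse (I − A)⁻¹ = adj(I−A) / det(I−A).
Column 4 of adj(I−A): (0.240375, 0.037875, 0.159750, 0.589625); det(I−A) = 0.39745625.
m_4 = (0.240375 + 0.037875 + 0.159750 + 0.589625) / 0.39745625 = 1.027625 / 0.39745625 ≈ 2.5855.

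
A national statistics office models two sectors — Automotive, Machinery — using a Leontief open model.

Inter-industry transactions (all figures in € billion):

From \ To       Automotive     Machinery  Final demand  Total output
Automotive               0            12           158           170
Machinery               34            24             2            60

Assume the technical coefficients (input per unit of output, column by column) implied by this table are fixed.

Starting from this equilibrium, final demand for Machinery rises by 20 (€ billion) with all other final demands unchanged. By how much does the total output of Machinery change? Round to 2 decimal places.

Δx_2 = 35.71

Technical coefficients a_ij = z_ij / X_j:
  a_11 = 0/170 = 0.00, a_21 = 34/170 = 0.20
  a_12 = 12/60 = 0.20, a_22 = 24/60 = 0.40
I − A =
  [   1.00    -0.20]
  [  -0.20     0.60]
det(I−A) = (1.00)(0.60) − (-0.20)(-0.20) = 0.5600
adj(I−A) = [[0.60, 0.20], [0.20, 1.00]]
(I − A)⁻¹ = adj(I−A) / det(I−A) ≈
  [   1.0714     0.3571]
  [   0.3571     1.7857]
Δx = (I − A)⁻¹ Δd with Δd having +20 in the Machinery component and 0 elsewhere.
So Δx_2 = L_22 · (+20), where L_22 = adj(I−A)_22 / det(I−A) = 1.00 / 0.5600.
Δx_2 = 1.00 × (+20) / 0.5600 = 20.00 / 0.5600 ≈ 35.71.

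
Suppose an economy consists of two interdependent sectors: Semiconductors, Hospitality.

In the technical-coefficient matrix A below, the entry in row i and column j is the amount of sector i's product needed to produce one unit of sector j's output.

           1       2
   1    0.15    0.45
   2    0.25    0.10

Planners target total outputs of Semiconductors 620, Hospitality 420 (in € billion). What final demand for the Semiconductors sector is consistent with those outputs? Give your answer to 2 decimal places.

d_1 = 338.00

I − A =
  [   0.85    -0.45]
  [  -0.25     0.90]
d = (I − A) x:
  d_1 = (+0.85)·620 + (-0.45)·420 = 338.00
  d_2 = (-0.25)·620 + (+0.90)·420 = 223.00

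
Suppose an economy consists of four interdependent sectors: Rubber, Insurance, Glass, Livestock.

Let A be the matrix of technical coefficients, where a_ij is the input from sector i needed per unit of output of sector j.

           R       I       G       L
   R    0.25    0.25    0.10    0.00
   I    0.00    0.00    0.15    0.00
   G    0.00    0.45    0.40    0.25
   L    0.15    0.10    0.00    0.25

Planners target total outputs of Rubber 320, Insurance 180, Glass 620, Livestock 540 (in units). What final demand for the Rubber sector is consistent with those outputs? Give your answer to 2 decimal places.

I − A =
  [   0.75    -0.25    -0.10     0.00]
  [   0.00     1.00    -0.15     0.00]
  [   0.00    -0.45     0.60    -0.25]
  [  -0.15    -0.10     0.00     0.75]
d = (I − A) x:
  d_R = (+0.75)·320 + (-0.25)·180 + (-0.10)·620 + (+0.00)·540 = 133.00
  d_I = (+0.00)·320 + (+1.00)·180 + (-0.15)·620 + (+0.00)·540 = 87.00
  d_G = (+0.00)·320 + (-0.45)·180 + (+0.60)·620 + (-0.25)·540 = 156.00
  d_L = (-0.15)·320 + (-0.10)·180 + (+0.00)·620 + (+0.75)·540 = 339.00

d_R = 133.00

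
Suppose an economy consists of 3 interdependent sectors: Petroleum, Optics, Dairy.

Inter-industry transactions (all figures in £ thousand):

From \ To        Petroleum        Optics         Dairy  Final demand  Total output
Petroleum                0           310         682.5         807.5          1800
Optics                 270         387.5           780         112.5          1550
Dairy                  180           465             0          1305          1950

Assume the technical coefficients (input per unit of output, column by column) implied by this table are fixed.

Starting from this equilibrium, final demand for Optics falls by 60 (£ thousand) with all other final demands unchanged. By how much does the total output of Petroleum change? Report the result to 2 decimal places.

Δx_1 = -33.27

Technical coefficients a_ij = z_ij / X_j:
  a_11 = 0/1800 = 0.00, a_21 = 270/1800 = 0.15, a_31 = 180/1800 = 0.10
  a_12 = 310/1550 = 0.20, a_22 = 387.5/1550 = 0.25, a_32 = 465/1550 = 0.30
  a_13 = 682.5/1950 = 0.35, a_23 = 780/1950 = 0.40, a_33 = 0/1950 = 0.00
I − A =
  [   1.00    -0.20    -0.35]
  [  -0.15     0.75    -0.40]
  [  -0.10    -0.30     1.00]
Cofactors of I−A, C_ij = (−1)^(i+j)·(minor ij) (rows/columns in the sector order above):
  C_11 = (0.75)(1.00) − (-0.40)(-0.30) = 0.6300
  C_12 = −[(-0.15)(1.00) − (-0.40)(-0.10)] = 0.1900
  C_13 = (-0.15)(-0.30) − (0.75)(-0.10) = 0.1200
  C_21 = −[(-0.20)(1.00) − (-0.35)(-0.30)] = 0.3050
  C_22 = (1.00)(1.00) − (-0.35)(-0.10) = 0.9650
  C_23 = −[(1.00)(-0.30) − (-0.20)(-0.10)] = 0.3200
  C_31 = (-0.20)(-0.40) − (-0.35)(0.75) = 0.3425
  C_32 = −[(1.00)(-0.40) − (-0.35)(-0.15)] = 0.4525
  C_33 = (1.00)(0.75) − (-0.20)(-0.15) = 0.7200
det(I−A) = Σ_j (I−A)_1j·C_1j = (1.00)(0.6300) + (-0.20)(0.1900) + (-0.35)(0.1200) = 0.5500
adj(I−A) = Cᵀ =
  [ 0.6300   0.3050   0.3425]
  [ 0.1900   0.9650   0.4525]
  [ 0.1200   0.3200   0.7200]
(I − A)⁻¹ = adj(I−A) / det(I−A) ≈
  [   1.1455     0.5545     0.6227]
  [   0.3455     1.7545     0.8227]
  [   0.2182     0.5818     1.3091]
Δx = (I − A)⁻¹ Δd with Δd having -60 in the Optics component and 0 elsewhere.
So Δx_1 = L_12 · (-60), where L_12 = adj(I−A)_12 / det(I−A) = 0.3050 / 0.5500.
Δx_1 = 0.3050 × (-60) / 0.5500 = -18.30 / 0.5500 ≈ -33.27.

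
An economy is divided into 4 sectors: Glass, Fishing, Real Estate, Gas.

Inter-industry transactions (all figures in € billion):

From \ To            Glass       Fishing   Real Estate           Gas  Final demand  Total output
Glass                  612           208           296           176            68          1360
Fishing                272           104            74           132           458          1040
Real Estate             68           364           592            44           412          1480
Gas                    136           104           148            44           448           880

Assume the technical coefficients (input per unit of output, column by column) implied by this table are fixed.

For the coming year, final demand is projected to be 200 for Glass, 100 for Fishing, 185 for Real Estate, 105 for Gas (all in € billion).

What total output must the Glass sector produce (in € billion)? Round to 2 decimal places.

Technical coefficients a_ij = z_ij / X_j:
  a_11 = 612/1360 = 0.45, a_21 = 272/1360 = 0.20, a_31 = 68/1360 = 0.05, a_41 = 136/1360 = 0.10
  a_12 = 208/1040 = 0.20, a_22 = 104/1040 = 0.10, a_32 = 364/1040 = 0.35, a_42 = 104/1040 = 0.10
  a_13 = 296/1480 = 0.20, a_23 = 74/1480 = 0.05, a_33 = 592/1480 = 0.40, a_43 = 148/1480 = 0.10
  a_14 = 176/880 = 0.20, a_24 = 132/880 = 0.15, a_34 = 44/880 = 0.05, a_44 = 44/880 = 0.05
I − A =
  [   0.55    -0.20    -0.20    -0.20]
  [  -0.20     0.90    -0.05    -0.15]
  [  -0.05    -0.35     0.60    -0.05]
  [  -0.10    -0.10    -0.10     0.95]
Compute the cofactors C_ij = (−1)^(i+j)·(3×3 minor ij) of I−A; the adjugate is their transpose:
adj(I−A) = Cᵀ =
  [ 0.477375   0.199500   0.199500   0.142500]
  [ 0.125375   0.287250   0.078375   0.075875]
  [ 0.119250   0.190125   0.399000   0.076125]
  [ 0.076000   0.071250   0.071250   0.239875]
det(I−A) = Σ_j (I−A)_1j·C_1j = (0.55)(0.477375) + (-0.20)(0.125375) + (-0.20)(0.119250) + (-0.20)(0.076000) = 0.19843125
(I − A)⁻¹ = adj(I−A) / det(I−A) ≈
  [   2.4057     1.0054     1.0054     0.7181]
  [   0.6318     1.4476     0.3950     0.3824]
  [   0.6010     0.9581     2.0108     0.3836]
  [   0.3830     0.3591     0.3591     1.2089]
x = (I − A)⁻¹ d = adj(I−A)·d / det(I−A), with det(I−A) = 0.19843125:
  x_1 = (0.477375·200 + 0.199500·100 + 0.199500·185 + 0.142500·105) / 0.19843125 = 167.295 / 0.19843125 ≈ 843.09
  x_2 = (0.125375·200 + 0.287250·100 + 0.078375·185 + 0.075875·105) / 0.19843125 = 76.26625 / 0.19843125 ≈ 384.35
  x_3 = (0.119250·200 + 0.190125·100 + 0.399000·185 + 0.076125·105) / 0.19843125 = 124.670625 / 0.19843125 ≈ 628.28
  x_4 = (0.076000·200 + 0.071250·100 + 0.071250·185 + 0.239875·105) / 0.19843125 = 60.693125 / 0.19843125 ≈ 305.86

x_1 = 843.09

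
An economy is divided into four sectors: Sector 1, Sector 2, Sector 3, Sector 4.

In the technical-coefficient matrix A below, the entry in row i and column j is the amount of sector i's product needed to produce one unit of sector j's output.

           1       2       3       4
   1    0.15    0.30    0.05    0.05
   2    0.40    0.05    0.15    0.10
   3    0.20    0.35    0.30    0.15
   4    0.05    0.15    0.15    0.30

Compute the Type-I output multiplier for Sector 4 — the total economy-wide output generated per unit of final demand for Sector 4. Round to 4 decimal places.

I − A =
  [   0.85    -0.30    -0.05    -0.05]
  [  -0.40     0.95    -0.15    -0.10]
  [  -0.20    -0.35     0.70    -0.15]
  [  -0.05    -0.15    -0.15     0.70]
Compute the cofactors C_ij = (−1)^(i+j)·(3×3 minor ij) of I−A; the adjugate is their transpose:
adj(I−A) = Cᵀ =
  [ 0.388250   0.161500   0.076750   0.067250]
  [ 0.215625   0.386750   0.118875   0.096125]
  [ 0.245875   0.272250   0.461625   0.155375]
  [ 0.126625   0.152750   0.129875   0.411125]
det(I−A) = Σ_j (I−A)_1j·C_1j = (0.85)(0.388250) + (-0.30)(0.215625) + (-0.05)(0.245875) + (-0.05)(0.126625) = 0.2467
(I − A)⁻¹ = adj(I−A) / det(I−A) ≈
  [   1.57377     0.65464     0.31111     0.27260]
  [   0.87404     1.56769     0.48186     0.38964]
  [   0.99666     1.10357     1.87120     0.62981]
  [   0.51328     0.61917     0.52645     1.66650]
The output multiplier for sector j is the column-j sum of the Leontief inverse (I − A)⁻¹ = adj(I−A) / det(I−A).
Column 4 of adj(I−A): (0.067250, 0.096125, 0.155375, 0.411125); det(I−A) = 0.2467.
m_4 = (0.067250 + 0.096125 + 0.155375 + 0.411125) / 0.2467 = 0.729875 / 0.2467 ≈ 2.9586.

m_4 = 2.9586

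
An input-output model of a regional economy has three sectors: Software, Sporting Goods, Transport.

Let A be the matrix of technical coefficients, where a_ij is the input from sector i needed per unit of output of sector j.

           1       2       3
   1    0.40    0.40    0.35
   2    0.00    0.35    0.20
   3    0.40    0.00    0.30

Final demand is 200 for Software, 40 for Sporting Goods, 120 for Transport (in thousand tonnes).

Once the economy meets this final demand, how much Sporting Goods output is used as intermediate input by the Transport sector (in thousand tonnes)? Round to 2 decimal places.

z_23 = 140.27

I − A =
  [   0.60    -0.40    -0.35]
  [   0.00     0.65    -0.20]
  [  -0.40     0.00     0.70]
Cofactors of I−A, C_ij = (−1)^(i+j)·(minor ij) (rows/columns in the sector order above):
  C_11 = (0.65)(0.70) − (-0.20)(0.00) = 0.4550
  C_12 = −[(0.00)(0.70) − (-0.20)(-0.40)] = 0.0800
  C_13 = (0.00)(0.00) − (0.65)(-0.40) = 0.2600
  C_21 = −[(-0.40)(0.70) − (-0.35)(0.00)] = 0.2800
  C_22 = (0.60)(0.70) − (-0.35)(-0.40) = 0.2800
  C_23 = −[(0.60)(0.00) − (-0.40)(-0.40)] = 0.1600
  C_31 = (-0.40)(-0.20) − (-0.35)(0.65) = 0.3075
  C_32 = −[(0.60)(-0.20) − (-0.35)(0.00)] = 0.1200
  C_33 = (0.60)(0.65) − (-0.40)(0.00) = 0.3900
det(I−A) = Σ_j (I−A)_1j·C_1j = (0.60)(0.4550) + (-0.40)(0.0800) + (-0.35)(0.2600) = 0.1500
adj(I−A) = Cᵀ =
  [ 0.4550   0.2800   0.3075]
  [ 0.0800   0.2800   0.1200]
  [ 0.2600   0.1600   0.3900]
(I − A)⁻¹ = adj(I−A) / det(I−A) ≈
  [   3.0333     1.8667     2.0500]
  [   0.5333     1.8667     0.8000]
  [   1.7333     1.0667     2.6000]
First solve x = (I − A)⁻¹ d = adj(I−A)·d / det(I−A); in particular x_3 = (0.2600·200 + 0.1600·40 + 0.3900·120) / 0.1500 = 105.20 / 0.1500 ≈ 701.3333.
Intermediate flow from 2 to 3: z_23 = a_23 · x_3 = 0.20 × 105.20 / 0.1500 = 21.04 / 0.1500 ≈ 140.27.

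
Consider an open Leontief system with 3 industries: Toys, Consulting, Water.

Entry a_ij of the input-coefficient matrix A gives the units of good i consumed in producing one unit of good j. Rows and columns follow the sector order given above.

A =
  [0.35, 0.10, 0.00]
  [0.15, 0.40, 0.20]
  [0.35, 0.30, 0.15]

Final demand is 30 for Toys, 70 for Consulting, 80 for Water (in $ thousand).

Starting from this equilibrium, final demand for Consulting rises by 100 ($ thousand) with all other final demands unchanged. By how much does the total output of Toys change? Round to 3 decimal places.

Δx_T = 31.164

I − A =
  [   0.65    -0.10     0.00]
  [  -0.15     0.60    -0.20]
  [  -0.35    -0.30     0.85]
Cofactors of I−A, C_ij = (−1)^(i+j)·(minor ij) (rows/columns in the sector order above):
  C_11 = (0.60)(0.85) − (-0.20)(-0.30) = 0.4500
  C_12 = −[(-0.15)(0.85) − (-0.20)(-0.35)] = 0.1975
  C_13 = (-0.15)(-0.30) − (0.60)(-0.35) = 0.2550
  C_21 = −[(-0.10)(0.85) − (0.00)(-0.30)] = 0.0850
  C_22 = (0.65)(0.85) − (0.00)(-0.35) = 0.5525
  C_23 = −[(0.65)(-0.30) − (-0.10)(-0.35)] = 0.2300
  C_31 = (-0.10)(-0.20) − (0.00)(0.60) = 0.0200
  C_32 = −[(0.65)(-0.20) − (0.00)(-0.15)] = 0.1300
  C_33 = (0.65)(0.60) − (-0.10)(-0.15) = 0.3750
det(I−A) = Σ_j (I−A)_1j·C_1j = (0.65)(0.4500) + (-0.10)(0.1975) + (0.00)(0.2550) = 0.27275
adj(I−A) = Cᵀ =
  [ 0.4500   0.0850   0.0200]
  [ 0.1975   0.5525   0.1300]
  [ 0.2550   0.2300   0.3750]
(I − A)⁻¹ = adj(I−A) / det(I−A) ≈
  [   1.6499     0.3116     0.0733]
  [   0.7241     2.0257     0.4766]
  [   0.9349     0.8433     1.3749]
Δx = (I − A)⁻¹ Δd with Δd having +100 in the Consulting component and 0 elsewhere.
So Δx_T = L_TC · (+100), where L_TC = adj(I−A)_TC / det(I−A) = 0.0850 / 0.27275.
Δx_T = 0.0850 × (+100) / 0.27275 = 8.50 / 0.27275 ≈ 31.164.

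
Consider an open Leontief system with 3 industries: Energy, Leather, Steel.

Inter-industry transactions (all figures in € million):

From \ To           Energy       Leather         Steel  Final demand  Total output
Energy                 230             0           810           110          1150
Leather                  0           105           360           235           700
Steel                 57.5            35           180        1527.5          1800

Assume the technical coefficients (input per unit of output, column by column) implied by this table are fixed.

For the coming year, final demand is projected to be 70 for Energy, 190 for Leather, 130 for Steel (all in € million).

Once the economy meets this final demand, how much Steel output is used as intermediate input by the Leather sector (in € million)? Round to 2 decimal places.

Technical coefficients a_ij = z_ij / X_j:
  a_11 = 230/1150 = 0.20, a_21 = 0/1150 = 0.00, a_31 = 57.5/1150 = 0.05
  a_12 = 0/700 = 0.00, a_22 = 105/700 = 0.15, a_32 = 35/700 = 0.05
  a_13 = 810/1800 = 0.45, a_23 = 360/1800 = 0.20, a_33 = 180/1800 = 0.10
I − A =
  [   0.80     0.00    -0.45]
  [   0.00     0.85    -0.20]
  [  -0.05    -0.05     0.90]
Cofactors of I−A, C_ij = (−1)^(i+j)·(minor ij) (rows/columns in the sector order above):
  C_11 = (0.85)(0.90) − (-0.20)(-0.05) = 0.7550
  C_12 = −[(0.00)(0.90) − (-0.20)(-0.05)] = 0.0100
  C_13 = (0.00)(-0.05) − (0.85)(-0.05) = 0.0425
  C_21 = −[(0.00)(0.90) − (-0.45)(-0.05)] = 0.0225
  C_22 = (0.80)(0.90) − (-0.45)(-0.05) = 0.6975
  C_23 = −[(0.80)(-0.05) − (0.00)(-0.05)] = 0.0400
  C_31 = (0.00)(-0.20) − (-0.45)(0.85) = 0.3825
  C_32 = −[(0.80)(-0.20) − (-0.45)(0.00)] = 0.1600
  C_33 = (0.80)(0.85) − (0.00)(0.00) = 0.6800
det(I−A) = Σ_j (I−A)_1j·C_1j = (0.80)(0.7550) + (0.00)(0.0100) + (-0.45)(0.0425) = 0.584875
adj(I−A) = Cᵀ =
  [ 0.7550   0.0225   0.3825]
  [ 0.0100   0.6975   0.1600]
  [ 0.0425   0.0400   0.6800]
(I − A)⁻¹ = adj(I−A) / det(I−A) ≈
  [   1.2909     0.0385     0.6540]
  [   0.0171     1.1926     0.2736]
  [   0.0727     0.0684     1.1626]
First solve x = (I − A)⁻¹ d = adj(I−A)·d / det(I−A); in particular x_2 = (0.0100·70 + 0.6975·190 + 0.1600·130) / 0.584875 = 154.025 / 0.584875 ≈ 263.3469.
Intermediate flow from 3 to 2: z_32 = a_32 · x_2 = 0.05 × 154.025 / 0.584875 = 7.70125 / 0.584875 ≈ 13.17.

z_32 = 13.17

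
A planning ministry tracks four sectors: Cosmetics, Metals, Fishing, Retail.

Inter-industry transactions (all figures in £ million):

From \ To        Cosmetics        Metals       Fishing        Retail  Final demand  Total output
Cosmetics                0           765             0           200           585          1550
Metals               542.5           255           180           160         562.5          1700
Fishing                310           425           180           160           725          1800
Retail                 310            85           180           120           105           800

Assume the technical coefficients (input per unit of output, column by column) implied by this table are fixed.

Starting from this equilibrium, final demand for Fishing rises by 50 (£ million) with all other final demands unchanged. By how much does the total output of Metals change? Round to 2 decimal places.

Technical coefficients a_ij = z_ij / X_j:
  a_11 = 0/1550 = 0.00, a_21 = 542.5/1550 = 0.35, a_31 = 310/1550 = 0.20, a_41 = 310/1550 = 0.20
  a_12 = 765/1700 = 0.45, a_22 = 255/1700 = 0.15, a_32 = 425/1700 = 0.25, a_42 = 85/1700 = 0.05
  a_13 = 0/1800 = 0.00, a_23 = 180/1800 = 0.10, a_33 = 180/1800 = 0.10, a_43 = 180/1800 = 0.10
  a_14 = 200/800 = 0.25, a_24 = 160/800 = 0.20, a_34 = 160/800 = 0.20, a_44 = 120/800 = 0.15
I − A =
  [   1.00    -0.45     0.00    -0.25]
  [  -0.35     0.85    -0.10    -0.20]
  [  -0.20    -0.25     0.90    -0.20]
  [  -0.20    -0.05    -0.10     0.85]
Compute the cofactors C_ij = (−1)^(i+j)·(3×3 minor ij) of I−A; the adjugate is their transpose:
adj(I−A) = Cᵀ =
  [ 0.597000   0.352750   0.069750   0.275000]
  [ 0.321750   0.695000   0.108750   0.283750]
  [ 0.264375   0.307000   0.513750   0.270875]
  [ 0.190500   0.160000   0.083250   0.589250]
det(I−A) = Σ_j (I−A)_1j·C_1j = (1.00)(0.597000) + (-0.45)(0.321750) + (0.00)(0.264375) + (-0.25)(0.190500) = 0.4045875
(I − A)⁻¹ = adj(I−A) / det(I−A) ≈
  [   1.4756     0.8719     0.1724     0.6797]
  [   0.7953     1.7178     0.2688     0.7013]
  [   0.6534     0.7588     1.2698     0.6695]
  [   0.4708     0.3955     0.2058     1.4564]
Δx = (I − A)⁻¹ Δd with Δd having +50 in the Fishing component and 0 elsewhere.
So Δx_2 = L_23 · (+50), where L_23 = adj(I−A)_23 / det(I−A) = 0.108750 / 0.4045875.
Δx_2 = 0.108750 × (+50) / 0.4045875 = 5.4375 / 0.4045875 ≈ 13.44.

Δx_2 = 13.44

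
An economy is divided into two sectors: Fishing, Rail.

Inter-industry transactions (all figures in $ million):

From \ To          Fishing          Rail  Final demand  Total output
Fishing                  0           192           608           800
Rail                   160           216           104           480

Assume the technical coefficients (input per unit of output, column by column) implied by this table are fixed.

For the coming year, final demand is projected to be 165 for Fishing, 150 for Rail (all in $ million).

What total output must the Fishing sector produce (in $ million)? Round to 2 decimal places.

Technical coefficients a_ij = z_ij / X_j:
  a_11 = 0/800 = 0.00, a_21 = 160/800 = 0.20
  a_12 = 192/480 = 0.40, a_22 = 216/480 = 0.45
I − A =
  [   1.00    -0.40]
  [  -0.20     0.55]
det(I−A) = (1.00)(0.55) − (-0.40)(-0.20) = 0.4700
adj(I−A) = [[0.55, 0.40], [0.20, 1.00]]
(I − A)⁻¹ = adj(I−A) / det(I−A) ≈
  [   1.1702     0.8511]
  [   0.4255     2.1277]
x = (I − A)⁻¹ d = adj(I−A)·d / det(I−A), with det(I−A) = 0.4700:
  x_1 = (0.55·165 + 0.40·150) / 0.4700 = 150.75 / 0.4700 ≈ 320.74
  x_2 = (0.20·165 + 1.00·150) / 0.4700 = 183.00 / 0.4700 ≈ 389.36

x_1 = 320.74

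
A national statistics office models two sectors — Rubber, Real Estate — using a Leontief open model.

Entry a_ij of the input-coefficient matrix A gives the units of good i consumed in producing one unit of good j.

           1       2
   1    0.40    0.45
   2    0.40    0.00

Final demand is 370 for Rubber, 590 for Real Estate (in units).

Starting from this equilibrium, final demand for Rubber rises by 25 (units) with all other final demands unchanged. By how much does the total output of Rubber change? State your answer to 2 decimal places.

I − A =
  [   0.60    -0.45]
  [  -0.40     1.00]
det(I−A) = (0.60)(1.00) − (-0.45)(-0.40) = 0.4200
adj(I−A) = [[1.00, 0.45], [0.40, 0.60]]
(I − A)⁻¹ = adj(I−A) / det(I−A) ≈
  [   2.3810     1.0714]
  [   0.9524     1.4286]
Δx = (I − A)⁻¹ Δd with Δd having +25 in the Rubber component and 0 elsewhere.
So Δx_1 = L_11 · (+25), where L_11 = adj(I−A)_11 / det(I−A) = 1.00 / 0.4200.
Δx_1 = 1.00 × (+25) / 0.4200 = 25.00 / 0.4200 ≈ 59.52.

Δx_1 = 59.52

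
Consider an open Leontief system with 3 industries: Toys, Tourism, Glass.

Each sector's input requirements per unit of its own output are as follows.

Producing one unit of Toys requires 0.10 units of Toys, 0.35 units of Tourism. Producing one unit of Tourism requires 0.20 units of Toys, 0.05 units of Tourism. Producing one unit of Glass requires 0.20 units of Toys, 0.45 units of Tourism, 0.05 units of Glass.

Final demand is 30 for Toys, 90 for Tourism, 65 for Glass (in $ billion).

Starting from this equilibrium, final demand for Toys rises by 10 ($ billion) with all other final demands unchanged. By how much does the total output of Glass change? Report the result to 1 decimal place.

Δx_3 = 0.0

I − A =
  [   0.90    -0.20    -0.20]
  [  -0.35     0.95    -0.45]
  [   0.00     0.00     0.95]
Cofactors of I−A, C_ij = (−1)^(i+j)·(minor ij) (rows/columns in the sector order above):
  C_11 = (0.95)(0.95) − (-0.45)(0.00) = 0.9025
  C_12 = −[(-0.35)(0.95) − (-0.45)(0.00)] = 0.3325
  C_13 = (-0.35)(0.00) − (0.95)(0.00) = 0.0000
  C_21 = −[(-0.20)(0.95) − (-0.20)(0.00)] = 0.1900
  C_22 = (0.90)(0.95) − (-0.20)(0.00) = 0.8550
  C_23 = −[(0.90)(0.00) − (-0.20)(0.00)] = 0.0000
  C_31 = (-0.20)(-0.45) − (-0.20)(0.95) = 0.2800
  C_32 = −[(0.90)(-0.45) − (-0.20)(-0.35)] = 0.4750
  C_33 = (0.90)(0.95) − (-0.20)(-0.35) = 0.7850
det(I−A) = Σ_j (I−A)_1j·C_1j = (0.90)(0.9025) + (-0.20)(0.3325) + (-0.20)(0.0000) = 0.74575
adj(I−A) = Cᵀ =
  [ 0.9025   0.1900   0.2800]
  [ 0.3325   0.8550   0.4750]
  [ 0.0000   0.0000   0.7850]
(I − A)⁻¹ = adj(I−A) / det(I−A) ≈
  [   1.2102     0.2548     0.3755]
  [   0.4459     1.1465     0.6369]
  [   0.0000     0.0000     1.0526]
Δx = (I − A)⁻¹ Δd with Δd having +10 in the Toys component and 0 elsewhere.
So Δx_3 = L_31 · (+10), where L_31 = adj(I−A)_31 / det(I−A) = 0.0000 / 0.74575.
Δx_3 = 0.0000 × (+10) / 0.74575 = 0.00 / 0.74575 = 0.0.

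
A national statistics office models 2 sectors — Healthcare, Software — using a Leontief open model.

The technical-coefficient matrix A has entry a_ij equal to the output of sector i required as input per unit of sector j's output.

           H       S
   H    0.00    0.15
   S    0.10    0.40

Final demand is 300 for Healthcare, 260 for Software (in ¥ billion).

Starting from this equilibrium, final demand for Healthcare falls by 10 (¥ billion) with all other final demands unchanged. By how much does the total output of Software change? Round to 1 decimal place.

Δx_S = -1.7

I − A =
  [   1.00    -0.15]
  [  -0.10     0.60]
det(I−A) = (1.00)(0.60) − (-0.15)(-0.10) = 0.5850
adj(I−A) = [[0.60, 0.15], [0.10, 1.00]]
(I − A)⁻¹ = adj(I−A) / det(I−A) ≈
  [   1.0256     0.2564]
  [   0.1709     1.7094]
Δx = (I − A)⁻¹ Δd with Δd having -10 in the Healthcare component and 0 elsewhere.
So Δx_S = L_SH · (-10), where L_SH = adj(I−A)_SH / det(I−A) = 0.10 / 0.5850.
Δx_S = 0.10 × (-10) / 0.5850 = -1.00 / 0.5850 ≈ -1.7.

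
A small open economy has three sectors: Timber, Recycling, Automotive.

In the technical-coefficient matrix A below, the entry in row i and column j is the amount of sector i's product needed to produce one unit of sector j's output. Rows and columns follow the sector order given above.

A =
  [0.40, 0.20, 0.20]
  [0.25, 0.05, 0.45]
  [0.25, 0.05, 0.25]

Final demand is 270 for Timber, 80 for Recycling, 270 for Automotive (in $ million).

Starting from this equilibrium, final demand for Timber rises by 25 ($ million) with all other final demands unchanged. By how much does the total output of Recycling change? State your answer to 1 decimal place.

Δx_2 = 24.7

I − A =
  [   0.60    -0.20    -0.20]
  [  -0.25     0.95    -0.45]
  [  -0.25    -0.05     0.75]
Cofactors of I−A, C_ij = (−1)^(i+j)·(minor ij) (rows/columns in the sector order above):
  C_11 = (0.95)(0.75) − (-0.45)(-0.05) = 0.6900
  C_12 = −[(-0.25)(0.75) − (-0.45)(-0.25)] = 0.3000
  C_13 = (-0.25)(-0.05) − (0.95)(-0.25) = 0.2500
  C_21 = −[(-0.20)(0.75) − (-0.20)(-0.05)] = 0.1600
  C_22 = (0.60)(0.75) − (-0.20)(-0.25) = 0.4000
  C_23 = −[(0.60)(-0.05) − (-0.20)(-0.25)] = 0.0800
  C_31 = (-0.20)(-0.45) − (-0.20)(0.95) = 0.2800
  C_32 = −[(0.60)(-0.45) − (-0.20)(-0.25)] = 0.3200
  C_33 = (0.60)(0.95) − (-0.20)(-0.25) = 0.5200
det(I−A) = Σ_j (I−A)_1j·C_1j = (0.60)(0.6900) + (-0.20)(0.3000) + (-0.20)(0.2500) = 0.3040
adj(I−A) = Cᵀ =
  [ 0.6900   0.1600   0.2800]
  [ 0.3000   0.4000   0.3200]
  [ 0.2500   0.0800   0.5200]
(I − A)⁻¹ = adj(I−A) / det(I−A) ≈
  [   2.2697     0.5263     0.9211]
  [   0.9868     1.3158     1.0526]
  [   0.8224     0.2632     1.7105]
Δx = (I − A)⁻¹ Δd with Δd having +25 in the Timber component and 0 elsewhere.
So Δx_2 = L_21 · (+25), where L_21 = adj(I−A)_21 / det(I−A) = 0.3000 / 0.3040.
Δx_2 = 0.3000 × (+25) / 0.3040 = 7.50 / 0.3040 ≈ 24.7.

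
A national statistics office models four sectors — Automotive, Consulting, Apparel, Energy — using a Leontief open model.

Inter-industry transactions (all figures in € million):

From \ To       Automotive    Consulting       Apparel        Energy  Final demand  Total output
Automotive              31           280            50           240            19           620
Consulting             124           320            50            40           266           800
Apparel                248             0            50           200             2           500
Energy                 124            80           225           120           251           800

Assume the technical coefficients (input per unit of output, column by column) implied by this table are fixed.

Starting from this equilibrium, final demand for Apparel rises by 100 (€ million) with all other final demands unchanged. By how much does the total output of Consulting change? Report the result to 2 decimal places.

Technical coefficients a_ij = z_ij / X_j:
  a_11 = 31/620 = 0.05, a_21 = 124/620 = 0.20, a_31 = 248/620 = 0.40, a_41 = 124/620 = 0.20
  a_12 = 280/800 = 0.35, a_22 = 320/800 = 0.40, a_32 = 0/800 = 0.00, a_42 = 80/800 = 0.10
  a_13 = 50/500 = 0.10, a_23 = 50/500 = 0.10, a_33 = 50/500 = 0.10, a_43 = 225/500 = 0.45
  a_14 = 240/800 = 0.30, a_24 = 40/800 = 0.05, a_34 = 200/800 = 0.25, a_44 = 120/800 = 0.15
I − A =
  [   0.95    -0.35    -0.10    -0.30]
  [  -0.20     0.60    -0.10    -0.05]
  [  -0.40     0.00     0.90    -0.25]
  [  -0.20    -0.10    -0.45     0.85]
Compute the cofactors C_ij = (−1)^(i+j)·(3×3 minor ij) of I−A; the adjugate is their transpose:
adj(I−A) = Cᵀ =
  [ 0.384500   0.257875   0.172125   0.201500]
  [ 0.187500   0.472875   0.141125   0.135500]
  [ 0.237000   0.172250   0.374750   0.204000]
  [ 0.238000   0.207500   0.255500   0.412000]
det(I−A) = Σ_j (I−A)_1j·C_1j = (0.95)(0.384500) + (-0.35)(0.187500) + (-0.10)(0.237000) + (-0.30)(0.238000) = 0.20455
(I − A)⁻¹ = adj(I−A) / det(I−A) ≈
  [   1.8797     1.2607     0.8415     0.9851]
  [   0.9166     2.3118     0.6899     0.6624]
  [   1.1586     0.8421     1.8321     0.9973]
  [   1.1635     1.0144     1.2491     2.0142]
Δx = (I − A)⁻¹ Δd with Δd having +100 in the Apparel component and 0 elsewhere.
So Δx_2 = L_23 · (+100), where L_23 = adj(I−A)_23 / det(I−A) = 0.141125 / 0.20455.
Δx_2 = 0.141125 × (+100) / 0.20455 = 14.1125 / 0.20455 ≈ 68.99.

Δx_2 = 68.99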